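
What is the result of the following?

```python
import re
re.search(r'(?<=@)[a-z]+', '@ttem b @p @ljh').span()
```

(1, 5)

Lookahead/lookbehind check context without consuming it, so the matched span excludes the asserted characters.
Unlike `match`, `search` isn't anchored — it looks for the pattern anywhere in the string.
The match spans [1:5] → 'ttem'.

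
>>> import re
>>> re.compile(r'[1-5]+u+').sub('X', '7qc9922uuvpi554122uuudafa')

Pattern: one or more of a character in [1-5]; then one or more of a literal 'u'.
Matches: at [5:9] → '22uu'; at [12:21] → '554122uuu'.
Every occurrence is swapped for 'X'.

'7qc99XvpiXdafa'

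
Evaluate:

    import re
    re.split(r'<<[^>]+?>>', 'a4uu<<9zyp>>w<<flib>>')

['a4uu', 'w', '']

The string is cut at each match, leaving 3 pieces.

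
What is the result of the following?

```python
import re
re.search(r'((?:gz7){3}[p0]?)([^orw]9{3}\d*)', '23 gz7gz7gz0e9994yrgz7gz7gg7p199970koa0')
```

None

This matches the literal 'gz7' repeated 3 times, then optionally one of [p0] (captured); then any character except [orw], then exactly 3 of the literal '9', then zero or more of a digit (captured).
Unlike `match`, `search` isn't anchored — it looks for the pattern anywhere in the string.
Here no position works, so the call returns None.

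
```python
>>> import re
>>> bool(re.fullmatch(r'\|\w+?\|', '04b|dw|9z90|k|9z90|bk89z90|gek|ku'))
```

False

`fullmatch` succeeds only if the pattern covers the string from start to end.
Here there's no way to consume every character, so the call returns None, and `bool(None)` is False.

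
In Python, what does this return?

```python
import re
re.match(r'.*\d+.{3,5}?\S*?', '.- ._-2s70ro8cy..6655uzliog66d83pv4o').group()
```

'.- ._-2s70ro8cy..6655uzliog66d83pv4'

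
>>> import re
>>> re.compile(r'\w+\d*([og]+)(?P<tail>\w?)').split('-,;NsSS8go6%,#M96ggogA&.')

['-,;', 'o', '6', '%,#', 'g', 'A', '&.']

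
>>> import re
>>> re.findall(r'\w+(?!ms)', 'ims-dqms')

['ims', 'dqms']

The negative lookahead/lookbehind blocks any match where the forbidden context is present.
Matches: at [0:3] → 'ims'; at [4:8] → 'dqms'.
Since nothing is captured, `findall` lists the 2 matched substrings directly.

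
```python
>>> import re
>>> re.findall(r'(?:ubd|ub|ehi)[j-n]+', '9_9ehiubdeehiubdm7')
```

Matches: at [13:17] → 'ubdm'.
`findall` yields the raw match text (1 of them) because the pattern has no groups.

['ubdm']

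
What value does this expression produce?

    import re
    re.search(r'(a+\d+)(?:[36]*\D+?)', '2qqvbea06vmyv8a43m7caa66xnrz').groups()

The pattern matches one or more of the literal 'a', then one or more of a digit (captured); then zero or more of one of [36], then one or more of a non-digit (lazy) (non-capturing group).
A non-greedy quantifier consumes as few characters as it can — just enough that the remainder of the pattern still matches from where it stops; whatever follows it matches normally.
`re.search` tries every starting position until one works.
The match spans [6:10] → 'a06v'.
Captured: group 1 = 'a06'.

('a06',)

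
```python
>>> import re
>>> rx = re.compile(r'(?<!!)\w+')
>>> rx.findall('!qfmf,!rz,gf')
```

['fmf', 'z', 'gf']

`(?!…)`/`(?<!…)` only lets a position through if the neighbouring text does NOT match; no characters are consumed.
Walking the string: at [2:5] → 'fmf'; at [8:9] → 'z'; at [10:12] → 'gf'.
No capturing groups, so `findall` returns the 3 full match strings.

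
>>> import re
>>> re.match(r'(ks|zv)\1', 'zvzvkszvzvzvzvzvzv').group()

A backreference is literal: `\1` must see the identical characters the first group matched.
`re.match` only tries the pattern at the start of the string.
The match spans [0:4] → 'zvzv'.
Captured: group 1 = 'zv'.

'zvzv'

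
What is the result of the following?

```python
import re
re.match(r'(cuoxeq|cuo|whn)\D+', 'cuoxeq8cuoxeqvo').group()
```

`re.match` only tries the pattern at the start of the string.
The match spans [0:6] → 'cuoxeq'.

'cuoxeq'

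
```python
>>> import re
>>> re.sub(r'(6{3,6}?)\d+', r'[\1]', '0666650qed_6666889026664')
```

'0[666]qed_[666]'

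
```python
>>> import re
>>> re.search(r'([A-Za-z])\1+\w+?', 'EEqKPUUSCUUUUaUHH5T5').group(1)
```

The match spans [0:3] → 'EEq'.
Captured: group 1 = 'E'.

'E'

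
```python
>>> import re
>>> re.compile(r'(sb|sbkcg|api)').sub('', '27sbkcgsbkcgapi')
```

Alternation tries branches left to right and keeps the first one that lets the overall match succeed at that position.
`sub` substitutes '' at each match site.

'27kcgkcg'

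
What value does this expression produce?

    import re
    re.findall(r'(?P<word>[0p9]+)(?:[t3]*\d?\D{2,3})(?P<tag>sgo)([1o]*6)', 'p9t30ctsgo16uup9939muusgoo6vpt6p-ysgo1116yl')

`findall` packs the 3 group values into a tuple for every match.

[('p9', 'sgo', '16'), ('p99', 'sgo', 'o6'), ('p', 'sgo', '1116')]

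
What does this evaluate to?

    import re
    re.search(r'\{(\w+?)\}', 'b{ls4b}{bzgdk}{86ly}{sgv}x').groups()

The match spans [1:7] → '{ls4b}'.
Captured: group 1 = 'ls4b'.

('ls4b',)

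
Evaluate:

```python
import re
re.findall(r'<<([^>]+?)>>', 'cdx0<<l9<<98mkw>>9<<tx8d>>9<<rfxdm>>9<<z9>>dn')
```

`findall` collects group 1 from each match (4 total).

['l9<<98mkw', 'tx8d', 'rfxdm', 'z9']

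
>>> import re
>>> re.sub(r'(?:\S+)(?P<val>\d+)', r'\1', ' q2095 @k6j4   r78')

' 5 4   8'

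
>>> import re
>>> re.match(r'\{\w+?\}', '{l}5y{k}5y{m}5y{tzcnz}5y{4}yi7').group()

With `match`, the pattern is implicitly anchored at the beginning.
The match spans [0:3] → '{l}'.

'{l}'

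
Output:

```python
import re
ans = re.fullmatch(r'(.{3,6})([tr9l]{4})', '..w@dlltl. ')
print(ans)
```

Pattern: 3 to 6 of any character (captured); then exactly 4 of one of [tr9l] (captured).
`fullmatch` succeeds only if the pattern covers the string from start to end.
Here the pattern can't cover the whole string, so the call returns None.

None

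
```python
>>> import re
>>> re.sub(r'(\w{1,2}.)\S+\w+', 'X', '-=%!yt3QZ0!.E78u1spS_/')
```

Every occurrence is swapped for 'X'.

'-=%!X/'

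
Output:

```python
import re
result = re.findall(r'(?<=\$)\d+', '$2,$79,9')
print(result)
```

The positive lookaround only admits positions where the adjacent text matches; those characters stay outside the span.
Scanning left to right: at [1:2] → '2'; at [4:6] → '79'.
No capturing groups, so `findall` returns the 2 full match strings.

['2', '79']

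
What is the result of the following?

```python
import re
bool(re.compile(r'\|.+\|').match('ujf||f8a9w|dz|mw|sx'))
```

False

`match` is anchored at position 0; if the pattern doesn't fit there, it returns None.
Here position 0 doesn't satisfy it, so the call returns None, and `bool(None)` is False.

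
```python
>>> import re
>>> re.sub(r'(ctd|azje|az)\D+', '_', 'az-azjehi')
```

Each match is replaced by '_'.

'_'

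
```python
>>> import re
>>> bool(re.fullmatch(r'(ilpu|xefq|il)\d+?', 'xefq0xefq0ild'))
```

False

For `fullmatch`, every character of the input must be accounted for by the pattern.
Here the string isn't matched end-to-end, so the call returns None, and `bool(None)` is False.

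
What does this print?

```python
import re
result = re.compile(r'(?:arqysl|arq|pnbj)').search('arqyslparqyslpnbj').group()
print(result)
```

arqysl

Branches in `(...|...)` are attempted left-to-right; the first branch that allows the whole pattern to succeed is taken.
`search` walks the string left to right and returns the first match it finds.
The match spans [0:6] → 'arqysl'.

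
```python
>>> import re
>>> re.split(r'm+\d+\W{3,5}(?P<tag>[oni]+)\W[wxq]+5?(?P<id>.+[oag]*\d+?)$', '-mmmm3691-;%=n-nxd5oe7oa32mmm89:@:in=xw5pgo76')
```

Pattern: one or more of a literal 'm', then one or more of a digit, then 3 to 5 of a non-word character; then one or more of one of [oni] (captured as 'tag'); then a non-word character, then one or more of one of [wxq], then optionally the literal '5'; then one or more of any character, then zero or more of one of [oag], then one or more of a digit (lazy) (captured as 'id'); then anchored at the end.
Matches to split on: at [26:45] → 'mmm89:@:in=xw5pgo76'.
The group in the pattern means `split` returns the separators' captures alongside the pieces.

['-mmmm3691-;%=n-nxd5oe7oa32', 'in', 'pgo76', '']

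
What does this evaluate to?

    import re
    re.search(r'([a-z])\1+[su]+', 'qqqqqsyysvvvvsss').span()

(0, 6)

`\1` has to match the exact text group 1 already captured.
The match spans [0:6] → 'qqqqqs'.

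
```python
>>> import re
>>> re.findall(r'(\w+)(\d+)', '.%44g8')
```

The pattern matches one or more of a word character (captured); then one or more of a digit (captured).
Multiple groups make `findall` return tuples — one 2-tuple for the one match.

[('44g', '8')]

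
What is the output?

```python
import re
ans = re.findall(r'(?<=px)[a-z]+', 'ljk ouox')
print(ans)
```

[]

No capturing groups, so `findall` returns the 0 full match strings.
Nothing in the string satisfies the pattern, so the list is empty.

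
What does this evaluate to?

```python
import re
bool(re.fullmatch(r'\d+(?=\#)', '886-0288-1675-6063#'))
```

False

The positive lookaround only admits positions where the adjacent text matches; those characters stay outside the span.
For `fullmatch`, every character of the input must be accounted for by the pattern.
Here there's no way to consume every character, so the call returns None, and `bool(None)` is False.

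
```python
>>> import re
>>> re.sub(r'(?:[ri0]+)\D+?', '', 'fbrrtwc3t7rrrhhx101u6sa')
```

This matches one or more of one of [ri0] (non-capturing group); then one or more of a non-digit (lazy).
Lazy quantifiers expand one character at a time until the remainder of the pattern can match.
Matches: at [2:5] → 'rrt'; at [10:14] → 'rrrh'.
`sub` substitutes '' at each match site.

'fbwc3t7hx101u6sa'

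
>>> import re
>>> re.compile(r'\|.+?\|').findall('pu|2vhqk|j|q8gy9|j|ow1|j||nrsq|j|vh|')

A `+?`/`*?`/`{m,n}?` starts at its minimum and grows only as far as needed for what follows to match.
Walking the string: at [2:9] → '|2vhqk|'; at [10:17] → '|q8gy9|'; at [18:23] → '|ow1|'; at [24:31] → '||nrsq|'; at [32:36] → '|vh|'.
Since nothing is captured, `findall` lists the 5 matched substrings directly.

['|2vhqk|', '|q8gy9|', '|ow1|', '||nrsq|', '|vh|']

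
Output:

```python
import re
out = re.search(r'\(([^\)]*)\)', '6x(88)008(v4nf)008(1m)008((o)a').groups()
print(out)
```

The match spans [2:6] → '(88)'.
Captured: group 1 = '88'.

('88',)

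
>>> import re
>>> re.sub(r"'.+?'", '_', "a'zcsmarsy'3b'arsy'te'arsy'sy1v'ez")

Every occurrence is swapped for '_'.

"a_3b_te_sy1v'ez"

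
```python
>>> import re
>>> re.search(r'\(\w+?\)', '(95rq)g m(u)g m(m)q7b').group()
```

'(95rq)'

Unlike `match`, `search` isn't anchored — it looks for the pattern anywhere in the string.
The match spans [0:6] → '(95rq)'.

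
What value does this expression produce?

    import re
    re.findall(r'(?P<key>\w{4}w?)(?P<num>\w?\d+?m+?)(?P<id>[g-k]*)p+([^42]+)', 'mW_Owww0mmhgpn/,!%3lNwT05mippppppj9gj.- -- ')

[('W_Oww', 'w0mm', 'hg', 'n/,!%3lNwT05mippppppj9gj.- -- ')]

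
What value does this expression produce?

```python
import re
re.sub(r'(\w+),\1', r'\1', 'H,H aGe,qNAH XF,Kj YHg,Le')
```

The backreference `\1` re-matches whatever the first group consumed, character for character.
Matches: at [0:3] → 'H,H'.
Each match is replaced using the text its own group 1 captured.

'H aGe,qNAH XF,Kj YHg,Le'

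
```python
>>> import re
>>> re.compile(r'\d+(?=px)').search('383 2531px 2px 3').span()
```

The lookaround is zero-width — it requires the adjacent text to match without consuming it, so the asserted text isn't part of the match.
`re.search` scans for the first position where the pattern succeeds.
The match spans [4:8] → '2531'.

(4, 8)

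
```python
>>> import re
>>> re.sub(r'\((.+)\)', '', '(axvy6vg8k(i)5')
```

'5'

Each match is replaced by ''.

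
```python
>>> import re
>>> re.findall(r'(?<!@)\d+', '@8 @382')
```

The negative lookaround is zero-width — it rules out positions where the adjacent text would match, without consuming anything.
Matches: at [5:7] → '82'.
With no groups in the pattern, `findall` gives back each whole match — 1 here.

['82']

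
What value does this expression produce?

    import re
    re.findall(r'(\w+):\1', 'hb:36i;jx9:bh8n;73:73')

['73']

The backreference `\1` re-matches whatever the first group consumed, character for character.
One capturing group, so `findall` returns just the captured substring from the one match — 1 in all.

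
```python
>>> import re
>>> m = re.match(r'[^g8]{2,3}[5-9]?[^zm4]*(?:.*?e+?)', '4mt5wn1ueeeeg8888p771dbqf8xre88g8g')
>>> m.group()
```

The pattern matches 2 to 3 of any character except [g8], then optionally a character in [5-9], then zero or more of any character except [zm4]; then zero or more of any character (lazy), then one or more of a literal 'e' (lazy) (non-capturing group).
`match` is anchored at position 0; if the pattern doesn't fit there, it returns None.
The match spans [0:29] → '4mt5wn1ueeeeg8888p771dbqf8xre'.

'4mt5wn1ueeeeg8888p771dbqf8xre'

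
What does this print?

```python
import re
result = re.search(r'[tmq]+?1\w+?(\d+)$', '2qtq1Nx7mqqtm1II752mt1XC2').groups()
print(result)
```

The match spans [1:25] → 'qtq1Nx7mqqtm1II752mt1XC2'.
Captured: group 1 = '2'.

('2',)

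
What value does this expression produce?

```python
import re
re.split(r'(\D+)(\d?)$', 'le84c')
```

This matches one or more of a non-digit (captured); then optionally a digit (captured); then anchored at the end.
Matches to split on: at [4:5] → 'c'.
With a capturing group present, the delimiter's captured portion is kept in the result list.

['le84', 'c', '', '']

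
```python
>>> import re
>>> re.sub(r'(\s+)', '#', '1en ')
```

'1en#'

This matches one or more of whitespace (captured).
Matches: at [3:4] → ' '.
Every occurrence is swapped for '#'.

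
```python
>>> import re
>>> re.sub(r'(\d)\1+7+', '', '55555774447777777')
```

''

The backreference `\1` re-matches whatever the first group consumed, character for character.
Matches: at [0:7] → '5555577'; at [7:17] → '4447777777'.
`sub` substitutes '' at each match site.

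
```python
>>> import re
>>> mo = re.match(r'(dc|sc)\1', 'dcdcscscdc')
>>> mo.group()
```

'dcdc'

`re.match` won't scan ahead — the pattern has to work from the very first character.
The match spans [0:4] → 'dcdc'.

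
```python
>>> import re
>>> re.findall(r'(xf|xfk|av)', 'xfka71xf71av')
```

Alternation isn't longest-match — the leftmost alternative that fits at this position is chosen.
Walking the string: at [0:2] match 'xf', group 1 = 'xf'; at [6:8] match 'xf', group 1 = 'xf'; at [10:12] match 'av', group 1 = 'av'.
One capturing group, so `findall` returns just the captured substring from each match — 3 in all.

['xf', 'xf', 'av']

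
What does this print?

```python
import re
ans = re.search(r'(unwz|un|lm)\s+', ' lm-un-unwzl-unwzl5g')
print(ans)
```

`search` walks the string left to right and returns the first match it finds.
Here the pattern never matches, so the call returns None.

None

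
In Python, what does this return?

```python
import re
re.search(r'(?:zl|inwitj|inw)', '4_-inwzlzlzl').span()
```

(3, 6)

`re.search` tries every starting position until one works.
The match spans [3:6] → 'inw'.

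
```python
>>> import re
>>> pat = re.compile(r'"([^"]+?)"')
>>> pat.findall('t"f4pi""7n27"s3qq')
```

['f4pi', '7n27']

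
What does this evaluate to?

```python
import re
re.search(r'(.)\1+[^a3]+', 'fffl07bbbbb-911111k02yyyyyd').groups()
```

('f',)

After group 1 captures some text, `\1` only succeeds where that same text appears again.
`re.search` tries every starting position until one works.
The match spans [0:27] → 'fffl07bbbbb-911111k02yyyyyd'.
Captured: group 1 = 'f'.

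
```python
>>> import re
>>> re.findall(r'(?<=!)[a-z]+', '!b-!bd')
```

['b', 'bd']

Lookahead/lookbehind check context without consuming it, so the matched span excludes the asserted characters.
With no groups in the pattern, `findall` gives back each whole match — 2 here.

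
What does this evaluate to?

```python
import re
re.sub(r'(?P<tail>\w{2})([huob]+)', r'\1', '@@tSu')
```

Each match is replaced using the text its own group 1 captured.

'@@tS'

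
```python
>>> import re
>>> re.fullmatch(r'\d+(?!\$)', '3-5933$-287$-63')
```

None

`re.fullmatch` is like wrapping the pattern in `^…$` (in single-line mode).
Here there's no way to consume every character, so the call returns None.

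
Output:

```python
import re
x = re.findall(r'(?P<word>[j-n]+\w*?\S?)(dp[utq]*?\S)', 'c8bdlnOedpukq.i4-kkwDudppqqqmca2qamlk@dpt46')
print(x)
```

The pattern matches one or more of a character in [j-n], then zero or more of a word character (lazy), then optionally a non-whitespace character (captured as 'word'); then the literal 'dp', then zero or more of one of [utq] (lazy), then a non-whitespace character (captured).
A non-greedy quantifier consumes as few characters as it can — just enough that the remainder of the pattern still matches from where it stops; whatever follows it matches normally.
Matches: at [4:11] match 'lnOedpu', groups = ('lnOe', 'dpu'); at [17:25] match 'kkwDudpp', groups = ('kkwDu', 'dpp'); at [28:41] match 'mca2qamlk@dpt', groups = ('mca2qamlk@', 'dpt').
Multiple groups make `findall` return tuples — one 2-tuple for each match.

[('lnOe', 'dpu'), ('kkwDu', 'dpp'), ('mca2qamlk@', 'dpt')]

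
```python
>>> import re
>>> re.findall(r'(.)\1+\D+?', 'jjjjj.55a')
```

['j', '5']

`\1` is not a pattern — it's the concrete string captured by group 1, re-applied verbatim.
`findall` collects group 1 from each match (2 total).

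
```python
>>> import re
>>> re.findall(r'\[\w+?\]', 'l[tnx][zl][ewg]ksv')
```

Walking the string: at [1:6] → '[tnx]'; at [6:10] → '[zl]'; at [10:15] → '[ewg]'.
No capturing groups, so `findall` returns the 3 full match strings.

['[tnx]', '[zl]', '[ewg]']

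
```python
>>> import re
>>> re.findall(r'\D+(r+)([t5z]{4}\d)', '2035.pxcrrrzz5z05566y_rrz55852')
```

[('r', 'zz5z0')]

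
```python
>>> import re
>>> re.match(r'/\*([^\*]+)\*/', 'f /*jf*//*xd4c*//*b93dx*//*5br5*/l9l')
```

`re.match` won't scan ahead — the pattern has to work from the very first character.
Here the pattern fails at index 0, so the call returns None.

None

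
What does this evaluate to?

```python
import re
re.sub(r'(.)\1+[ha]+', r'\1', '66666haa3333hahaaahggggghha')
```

'63g'

After group 1 captures some text, `\1` only succeeds where that same text appears again.
Matches: at [0:8] → '66666haa'; at [8:19] → '3333hahaaah'; at [19:27] → 'ggggghha'.
`\1` in the replacement pulls in group 1's text for each match.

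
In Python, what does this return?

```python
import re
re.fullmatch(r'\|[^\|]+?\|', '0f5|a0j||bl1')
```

`fullmatch` succeeds only if the pattern covers the string from start to end.
Here the string isn't matched end-to-end, so the call returns None.

None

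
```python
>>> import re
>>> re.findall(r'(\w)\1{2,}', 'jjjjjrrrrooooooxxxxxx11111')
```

`\1` has to match the exact text group 1 already captured.
`findall` collects group 1 from each match (5 total).

['j', 'r', 'o', 'x', '1']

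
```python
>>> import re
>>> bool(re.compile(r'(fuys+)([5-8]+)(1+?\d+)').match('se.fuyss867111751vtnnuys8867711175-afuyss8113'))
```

Pattern: the literal 'fuy', then one or more of the literal 's' (captured); then one or more of a character in [5-8] (captured); then one or more of a literal '1' (lazy), then one or more of a digit (captured).
With `match`, the pattern is implicitly anchored at the beginning.
Here position 0 doesn't satisfy it, so the call returns None, and `bool(None)` is False.

False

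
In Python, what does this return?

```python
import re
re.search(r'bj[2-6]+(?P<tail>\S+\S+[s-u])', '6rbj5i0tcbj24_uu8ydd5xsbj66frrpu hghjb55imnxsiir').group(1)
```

'i0tcbj24_uu8ydd5xsbj66frrpu'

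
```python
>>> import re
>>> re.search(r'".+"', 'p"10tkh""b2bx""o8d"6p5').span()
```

(1, 19)

The match spans [1:19] → '"10tkh""b2bx""o8d"'.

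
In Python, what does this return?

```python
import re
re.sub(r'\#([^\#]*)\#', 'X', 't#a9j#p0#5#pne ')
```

'tXp0Xpne '

Matches: at [1:6] → '#a9j#'; at [8:11] → '#5#'.
Each match is replaced by 'X'.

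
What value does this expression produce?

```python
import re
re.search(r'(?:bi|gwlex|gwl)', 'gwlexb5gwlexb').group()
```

Alternation isn't longest-match — the leftmost alternative that fits at this position is chosen.
The match spans [0:5] → 'gwlex'.

'gwlex'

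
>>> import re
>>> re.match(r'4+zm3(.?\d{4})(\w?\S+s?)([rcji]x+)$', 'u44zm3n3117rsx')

Pattern: one or more of the literal '4', then the literal 'zm', then a literal '3'; then optionally any character, then exactly 4 of a digit (captured); then optionally a word character, then one or more of a non-whitespace character, then optionally a literal 's' (captured); then one of [rcji], then one or more of the literal 'x' (captured); then anchored at the end.
`re.match` only tries the pattern at the start of the string.
Here the pattern fails at index 0, so the call returns None.

None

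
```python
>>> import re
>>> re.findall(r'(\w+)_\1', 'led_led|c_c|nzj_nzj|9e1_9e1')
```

`\1` is not a pattern — it's the concrete string captured by group 1, re-applied verbatim.
With a single group, `findall` returns only what that group captured — 4 items.

['led', 'c', 'nzj', '9e1']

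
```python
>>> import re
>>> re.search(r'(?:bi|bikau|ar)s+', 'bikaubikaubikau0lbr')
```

`search` walks the string left to right and returns the first match it finds.
Here no position works, so the call returns None.

None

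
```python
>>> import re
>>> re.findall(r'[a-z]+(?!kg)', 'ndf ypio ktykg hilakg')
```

['ndf', 'ypio', 'ktykg', 'hilakg']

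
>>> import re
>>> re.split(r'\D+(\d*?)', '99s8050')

['99', '', '8050']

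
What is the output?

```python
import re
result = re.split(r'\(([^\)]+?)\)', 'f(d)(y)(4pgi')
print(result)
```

['f', 'd', '', 'y', '(4pgi']

The group in the pattern means `split` returns the separators' captures alongside the pieces.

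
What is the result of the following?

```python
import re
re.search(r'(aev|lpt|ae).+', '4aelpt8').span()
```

`search` walks the string left to right and returns the first match it finds.
The match spans [1:7] → 'aelpt8'.
Captured: group 1 = 'ae'.

(1, 7)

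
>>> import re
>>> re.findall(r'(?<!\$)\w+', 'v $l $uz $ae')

['v', 'z', 'e']

The negative lookahead/lookbehind blocks any match where the forbidden context is present.
Scanning left to right: at [0:1] → 'v'; at [7:8] → 'z'; at [11:12] → 'e'.
No capturing groups, so `findall` returns the 3 full match strings.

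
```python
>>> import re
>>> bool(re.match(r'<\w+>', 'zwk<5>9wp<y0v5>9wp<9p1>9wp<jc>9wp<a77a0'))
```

False

With `match`, the pattern is implicitly anchored at the beginning.
Here the string doesn't start with a match, so the call returns None, and `bool(None)` is False.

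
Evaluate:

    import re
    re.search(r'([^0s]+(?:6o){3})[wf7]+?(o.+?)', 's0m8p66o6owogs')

This matches one or more of any character except [0s], then the literal '6o' repeated 3 times (captured); then one or more of one of [wf7] (lazy); then a literal 'o', then one or more of any character (lazy) (captured).
`re.search` scans for the first position where the pattern succeeds.
Here nothing in the string fits, so the call returns None.

None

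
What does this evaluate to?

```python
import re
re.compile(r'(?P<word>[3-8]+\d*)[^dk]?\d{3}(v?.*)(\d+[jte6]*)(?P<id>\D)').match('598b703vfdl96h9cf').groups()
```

('598', 'vfdl96h', '9', 'c')

The match spans [0:16] → '598b703vfdl96h9c'.
Captured: group 1 = '598', group 2 = 'vfdl96h', group 3 = '9', group 4 = 'c'.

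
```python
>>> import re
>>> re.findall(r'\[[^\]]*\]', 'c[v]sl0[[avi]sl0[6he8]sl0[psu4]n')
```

['[v]', '[[avi]', '[6he8]', '[psu4]']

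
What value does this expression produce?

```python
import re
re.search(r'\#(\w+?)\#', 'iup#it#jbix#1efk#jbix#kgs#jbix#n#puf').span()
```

The match spans [3:7] → '#it#'.

(3, 7)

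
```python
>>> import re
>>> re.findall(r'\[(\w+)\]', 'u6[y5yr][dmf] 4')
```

Scanning left to right: at [2:8] match '[y5yr]', group 1 = 'y5yr'; at [8:13] match '[dmf]', group 1 = 'dmf'.
`findall` collects group 1 from each match (2 total).

['y5yr', 'dmf']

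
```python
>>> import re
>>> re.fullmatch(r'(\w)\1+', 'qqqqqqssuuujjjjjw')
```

None

`re.fullmatch` is like wrapping the pattern in `^…$` (in single-line mode).
Here there's no way to consume every character, so the call returns None.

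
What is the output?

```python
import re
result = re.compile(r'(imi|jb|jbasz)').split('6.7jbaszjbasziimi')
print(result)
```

Alternation isn't longest-match — the leftmost alternative that fits at this position is chosen.
Matches to split on: at [3:5] → 'jb'; at [8:10] → 'jb'; at [14:17] → 'imi'.
Because the pattern has a capturing group, `split` also inserts each captured text between the pieces.

['6.7', 'jb', 'asz', 'jb', 'aszi', 'imi', '']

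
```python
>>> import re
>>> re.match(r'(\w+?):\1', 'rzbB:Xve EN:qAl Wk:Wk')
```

None

A backreference is literal: `\1` must see the identical characters the first group matched.
With `match`, the pattern is implicitly anchored at the beginning.
Here the string doesn't start with a match, so the call returns None.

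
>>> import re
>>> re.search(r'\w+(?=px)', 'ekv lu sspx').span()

The lookaround is zero-width — it requires the adjacent text to match without consuming it, so the asserted text isn't part of the match.
`search` walks the string left to right and returns the first match it finds.
The match spans [7:9] → 'ss'.

(7, 9)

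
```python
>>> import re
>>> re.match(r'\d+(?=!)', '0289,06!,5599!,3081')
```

None

`match` is anchored at position 0; if the pattern doesn't fit there, it returns None.
Here the string doesn't start with a match, so the call returns None.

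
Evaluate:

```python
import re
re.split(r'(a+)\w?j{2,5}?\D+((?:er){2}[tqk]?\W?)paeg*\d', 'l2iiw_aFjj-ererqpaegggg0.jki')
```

Pattern: one or more of a literal 'a' (captured); then optionally a word character, then 2 to 5 of the literal 'j' (lazy), then one or more of a non-digit; then the literal 'er' repeated 2 times, then optionally one of [tqk], then optionally a non-word character (captured); then the literal 'pae', then zero or more of the literal 'g', then a digit.
Matches to split on: at [6:24] → 'aFjj-ererqpaegggg0'.
With a capturing group present, the delimiter's captured portion is kept in the result list.

['l2iiw_', 'a', 'ererq', '.jki']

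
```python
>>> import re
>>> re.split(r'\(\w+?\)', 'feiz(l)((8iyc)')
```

`split` removes every match and returns the 3 fragments in between.

['feiz', '(', '']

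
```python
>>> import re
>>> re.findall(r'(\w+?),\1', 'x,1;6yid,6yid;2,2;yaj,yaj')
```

['6yid', '2', 'yaj']

After group 1 captures some text, `\1` only succeeds where that same text appears again.
Scanning left to right: at [4:13] match '6yid,6yid', group 1 = '6yid'; at [14:17] match '2,2', group 1 = '2'; at [18:25] match 'yaj,yaj', group 1 = 'yaj'.
Because there's exactly one group, `findall` drops the full match and keeps group 1 from each hit.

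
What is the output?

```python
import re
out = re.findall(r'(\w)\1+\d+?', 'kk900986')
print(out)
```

`\1` has to match the exact text group 1 already captured.
Walking the string: at [0:3] match 'kk9', group 1 = 'k'; at [3:6] match '009', group 1 = '0'.
With a single group, `findall` returns only what that group captured — 2 items.

['k', '0']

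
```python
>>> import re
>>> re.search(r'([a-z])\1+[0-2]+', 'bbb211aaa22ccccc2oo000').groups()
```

('b',)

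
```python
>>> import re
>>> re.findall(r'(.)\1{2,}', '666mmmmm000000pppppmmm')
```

['6', 'm', '0', 'p', 'm']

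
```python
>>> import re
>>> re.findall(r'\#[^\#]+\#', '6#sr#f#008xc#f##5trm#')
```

['#sr#', '#008xc#', '#5trm#']

No capturing groups, so `findall` returns the 3 full match strings.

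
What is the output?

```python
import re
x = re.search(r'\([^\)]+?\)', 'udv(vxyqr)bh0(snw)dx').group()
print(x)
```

The match spans [3:10] → '(vxyqr)'.

(vxyqr)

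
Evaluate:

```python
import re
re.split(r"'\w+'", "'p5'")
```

['', '']

Matches to split on: at [0:4] → "'p5'".
Splitting on the pattern gives 2 pieces.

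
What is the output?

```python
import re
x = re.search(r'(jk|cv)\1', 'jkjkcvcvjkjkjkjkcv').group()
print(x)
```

jkjk

`\1` is not a pattern — it's the concrete string captured by group 1, re-applied verbatim.
`search` walks the string left to right and returns the first match it finds.
The match spans [0:4] → 'jkjk'.
Captured: group 1 = 'jk'.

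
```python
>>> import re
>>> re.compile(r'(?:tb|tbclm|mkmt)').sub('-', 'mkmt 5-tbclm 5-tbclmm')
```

'- 5--clm 5--clmm'

The regex engine tests alternatives in the order written; an earlier branch that matches wins even if a later one would match more.
Matches: at [0:4] → 'mkmt'; at [7:9] → 'tb'; at [15:17] → 'tb'.
Every occurrence is swapped for '-'.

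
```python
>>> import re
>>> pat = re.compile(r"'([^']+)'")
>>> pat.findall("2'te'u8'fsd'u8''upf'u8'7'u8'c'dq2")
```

['te', 'fsd', 'upf', '7', 'c']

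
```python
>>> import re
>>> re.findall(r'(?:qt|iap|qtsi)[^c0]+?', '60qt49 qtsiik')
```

['qt4', 'qts']

Branches in `(...|...)` are attempted left-to-right; the first branch that allows the whole pattern to succeed is taken.
Walking the string: at [2:5] → 'qt4'; at [7:10] → 'qts'.
`findall` yields the raw match text (2 of them) because the pattern has no groups.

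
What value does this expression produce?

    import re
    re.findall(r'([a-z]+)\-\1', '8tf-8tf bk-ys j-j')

['j']

`\1` has to match the exact text group 1 already captured.
Because there's exactly one group, `findall` drops the full match and keeps group 1 from the one hit.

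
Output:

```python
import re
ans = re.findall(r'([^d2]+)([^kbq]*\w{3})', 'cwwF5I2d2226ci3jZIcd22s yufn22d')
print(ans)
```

[('cwwF5I', '2d2226ci3jZIcd22s yufn22d')]

Pattern: one or more of any character except [d2] (captured); then zero or more of any character except [kbq], then exactly 3 of a word character (captured).
Matches: at [0:31] match 'cwwF5I2d2226ci3jZIcd22s yufn22d', groups = ('cwwF5I', '2d2226ci3jZIcd22s yufn22d').
`findall` packs the 2 group values into a tuple for every match.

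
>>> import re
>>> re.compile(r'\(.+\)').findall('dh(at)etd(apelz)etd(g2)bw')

['(at)etd(apelz)etd(g2)']

Walking the string: at [2:23] → '(at)etd(apelz)etd(g2)'.
No capturing groups, so `findall` returns the 1 full match string.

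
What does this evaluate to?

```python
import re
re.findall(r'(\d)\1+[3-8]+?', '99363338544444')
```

['9', '3', '4']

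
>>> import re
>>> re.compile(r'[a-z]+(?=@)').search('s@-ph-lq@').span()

(0, 1)

The positive lookaround only admits positions where the adjacent text matches; those characters stay outside the span.
`re.search` tries every starting position until one works.
The match spans [0:1] → 's'.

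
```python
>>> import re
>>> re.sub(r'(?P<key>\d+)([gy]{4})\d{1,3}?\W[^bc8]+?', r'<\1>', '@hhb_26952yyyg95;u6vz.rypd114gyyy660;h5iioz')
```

'@hhb_<26952>6vz.rypd<114>5iioz'

Each match is replaced using the text its own group 1 captured.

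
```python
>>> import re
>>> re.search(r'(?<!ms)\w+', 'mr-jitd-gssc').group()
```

`(?!…)`/`(?<!…)` only lets a position through if the neighbouring text does NOT match; no characters are consumed.
Unlike `match`, `search` isn't anchored — it looks for the pattern anywhere in the string.
The match spans [0:2] → 'mr'.

'mr'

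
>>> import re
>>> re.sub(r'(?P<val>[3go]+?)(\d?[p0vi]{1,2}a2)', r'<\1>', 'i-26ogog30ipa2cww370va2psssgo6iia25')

'i-26<ogog3>cww<3>psss<go>5'

Pattern: one or more of one of [3go] (lazy) (captured as 'val'); then optionally a digit, then 1 to 2 of one of [p0vi], then the literal 'a2' (captured).
The replacement refers to a captured group, so each match is rewritten using its own captured text.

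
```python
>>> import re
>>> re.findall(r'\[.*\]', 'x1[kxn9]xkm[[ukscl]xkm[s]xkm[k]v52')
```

['[kxn9]xkm[[ukscl]xkm[s]xkm[k]']

Matches: at [2:31] → '[kxn9]xkm[[ukscl]xkm[s]xkm[k]'.
Since nothing is captured, `findall` lists the 1 matched substring directly.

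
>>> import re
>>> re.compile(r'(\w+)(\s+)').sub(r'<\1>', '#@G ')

'#@<G>'

`\1` in the replacement pulls in group 1's text for each match.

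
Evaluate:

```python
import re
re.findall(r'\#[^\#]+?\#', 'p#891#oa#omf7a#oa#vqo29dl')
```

`findall` yields the raw match text (2 of them) because the pattern has no groups.

['#891#', '#omf7a#']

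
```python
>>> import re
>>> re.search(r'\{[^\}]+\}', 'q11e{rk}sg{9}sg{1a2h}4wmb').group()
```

'{rk}'

The match spans [4:8] → '{rk}'.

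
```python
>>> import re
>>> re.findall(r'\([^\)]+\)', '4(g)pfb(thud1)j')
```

['(g)', '(thud1)']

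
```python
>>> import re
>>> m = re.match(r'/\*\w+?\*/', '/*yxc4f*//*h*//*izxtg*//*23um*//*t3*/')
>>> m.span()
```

`re.match` only tries the pattern at the start of the string.
The match spans [0:9] → '/*yxc4f*/'.

(0, 9)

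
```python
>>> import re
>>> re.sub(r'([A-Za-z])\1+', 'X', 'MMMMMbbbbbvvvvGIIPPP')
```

`\1` is not a pattern — it's the concrete string captured by group 1, re-applied verbatim.
Each match is replaced by 'X'.

'XXXGXX'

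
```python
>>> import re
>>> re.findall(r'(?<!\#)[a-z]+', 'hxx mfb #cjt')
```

['hxx', 'mfb', 'jt']

The negative lookaround is zero-width — it rules out positions where the adjacent text would match, without consuming anything.
Walking the string: at [0:3] → 'hxx'; at [4:7] → 'mfb'; at [10:12] → 'jt'.
With no groups in the pattern, `findall` gives back each whole match — 3 here.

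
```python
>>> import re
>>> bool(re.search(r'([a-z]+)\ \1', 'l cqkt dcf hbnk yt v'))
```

False

After group 1 captures some text, `\1` only succeeds where that same text appears again.
Here the pattern never matches, so the call returns None, and `bool(None)` is False.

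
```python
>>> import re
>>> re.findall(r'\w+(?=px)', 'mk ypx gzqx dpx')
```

Lookahead/lookbehind check context without consuming it, so the matched span excludes the asserted characters.
No capturing groups, so `findall` returns the 2 full match strings.

['y', 'd']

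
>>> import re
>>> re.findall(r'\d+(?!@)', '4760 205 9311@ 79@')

['4760', '205', '931', '7']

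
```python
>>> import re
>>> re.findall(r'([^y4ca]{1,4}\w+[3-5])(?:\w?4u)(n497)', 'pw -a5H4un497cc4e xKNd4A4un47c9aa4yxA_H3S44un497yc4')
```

[('pw -a5', 'n497'), ('e xKNd4A4un47c9aa4yxA_H3S4', 'n497')]

The pattern matches 1 to 4 of any character except [y4ca], then one or more of a word character, then a character in [3-5] (captured); then optionally a word character, then the literal '4u' (non-capturing group); then the literal 'n4', then the literal '97' (captured).
Walking the string: at [0:13] match 'pw -a5H4un497', groups = ('pw -a5', 'n497'); at [16:48] match 'e xKNd4A4un47c9aa4yxA_H3S44un497', groups = ('e xKNd4A4un47c9aa4yxA_H3S4', 'n497').
2 groups means each result is a tuple of 2 captured strings — 2 here.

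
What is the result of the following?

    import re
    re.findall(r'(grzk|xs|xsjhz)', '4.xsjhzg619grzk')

['xs', 'grzk']

Branches in `(...|...)` are attempted left-to-right; the first branch that allows the whole pattern to succeed is taken.
Walking the string: at [2:4] match 'xs', group 1 = 'xs'; at [11:15] match 'grzk', group 1 = 'grzk'.
With a single group, `findall` returns only what that group captured — 2 items.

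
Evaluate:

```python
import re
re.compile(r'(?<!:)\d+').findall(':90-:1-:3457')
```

The negative lookaround is zero-width — it rules out positions where the adjacent text would match, without consuming anything.
Walking the string: at [2:3] → '0'; at [9:12] → '457'.
`findall` yields the raw match text (2 of them) because the pattern has no groups.

['0', '457']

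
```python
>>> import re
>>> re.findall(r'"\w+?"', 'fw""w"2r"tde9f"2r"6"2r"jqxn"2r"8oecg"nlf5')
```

['"w"', '"tde9f"', '"6"', '"jqxn"', '"8oecg"']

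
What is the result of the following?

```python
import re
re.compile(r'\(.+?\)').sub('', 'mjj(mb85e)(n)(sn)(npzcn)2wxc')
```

'mjj2wxc'

Matches: at [3:10] → '(mb85e)'; at [10:13] → '(n)'; at [13:17] → '(sn)'; at [17:24] → '(npzcn)'.
`sub` substitutes '' at each match site.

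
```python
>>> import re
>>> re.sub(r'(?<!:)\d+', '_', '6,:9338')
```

'_,:9_'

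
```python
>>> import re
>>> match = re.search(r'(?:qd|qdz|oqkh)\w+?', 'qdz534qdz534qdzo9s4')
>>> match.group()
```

`|` is ordered: at each position the engine commits to the first alternative that works.
`search` walks the string left to right and returns the first match it finds.
The match spans [0:3] → 'qdz'.

'qdz'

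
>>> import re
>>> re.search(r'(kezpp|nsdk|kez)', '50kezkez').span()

(2, 5)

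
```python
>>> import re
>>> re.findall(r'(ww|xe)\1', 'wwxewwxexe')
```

After group 1 captures some text, `\1` only succeeds where that same text appears again.
With a single group, `findall` returns only what that group captured — 1 item.

['xe']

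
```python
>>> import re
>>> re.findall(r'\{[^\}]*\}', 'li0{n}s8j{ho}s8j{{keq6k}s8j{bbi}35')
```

['{n}', '{ho}', '{{keq6k}', '{bbi}']

Matches: at [3:6] → '{n}'; at [9:13] → '{ho}'; at [16:24] → '{{keq6k}'; at [27:32] → '{bbi}'.
No capturing groups, so `findall` returns the 4 full match strings.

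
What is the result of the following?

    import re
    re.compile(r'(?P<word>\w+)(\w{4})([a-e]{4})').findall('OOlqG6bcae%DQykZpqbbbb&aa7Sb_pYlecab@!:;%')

[('OO', 'lqG6', 'bcae'), ('DQy', 'kZpq', 'bbbb'), ('aa7Sb', '_pYl', 'ecab')]

3 groups means each result is a tuple of 3 captured strings — 3 here.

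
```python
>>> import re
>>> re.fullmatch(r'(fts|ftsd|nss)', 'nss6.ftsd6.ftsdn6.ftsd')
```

None

For `fullmatch`, every character of the input must be accounted for by the pattern.
Here the string isn't matched end-to-end, so the call returns None.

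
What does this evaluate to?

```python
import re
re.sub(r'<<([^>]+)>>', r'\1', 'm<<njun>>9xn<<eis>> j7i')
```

'mnjun9xneis j7i'

`\1` in the replacement pulls in group 1's text for each match.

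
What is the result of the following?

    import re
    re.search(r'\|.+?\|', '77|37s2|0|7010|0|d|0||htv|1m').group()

'|37s2|'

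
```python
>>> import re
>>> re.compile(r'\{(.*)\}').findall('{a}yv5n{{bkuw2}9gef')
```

Matches: at [0:15] match '{a}yv5n{{bkuw2}', group 1 = 'a}yv5n{{bkuw2'.
One capturing group, so `findall` returns just the captured substring from the one match — 1 in all.

['a}yv5n{{bkuw2']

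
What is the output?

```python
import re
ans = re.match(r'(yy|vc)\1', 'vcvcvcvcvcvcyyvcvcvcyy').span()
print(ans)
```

`\1` is not a pattern — it's the concrete string captured by group 1, re-applied verbatim.
`match` is anchored at position 0; if the pattern doesn't fit there, it returns None.
The match spans [0:4] → 'vcvc'.
Captured: group 1 = 'vc'.

(0, 4)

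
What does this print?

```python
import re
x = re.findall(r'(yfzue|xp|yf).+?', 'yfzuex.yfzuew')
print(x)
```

['yfzue', 'yfzue']

Alternation isn't longest-match — the leftmost alternative that fits at this position is chosen.
Walking the string: at [0:6] match 'yfzuex', group 1 = 'yfzue'; at [7:13] match 'yfzuew', group 1 = 'yfzue'.
With a single group, `findall` returns only what that group captured — 2 items.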